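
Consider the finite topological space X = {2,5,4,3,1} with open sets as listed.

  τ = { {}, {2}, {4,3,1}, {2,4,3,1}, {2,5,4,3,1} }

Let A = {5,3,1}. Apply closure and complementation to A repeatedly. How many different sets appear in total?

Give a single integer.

closure: X∖int(X∖A) = X∖{2} = {5,4,3,1}
Let k=closure and c=complement:
  1. A     = {5,3,1}
  2. kA    = {5,4,3,1}
  3. cA    = {2,4}
  4. ckA   = {2}
  5. kcA   = {2,5,4,3,1}
  6. kckA  = {2,5}
  7. ckcA  = {}
  8. ckckA = {4,3,1}
— saturated at 8

8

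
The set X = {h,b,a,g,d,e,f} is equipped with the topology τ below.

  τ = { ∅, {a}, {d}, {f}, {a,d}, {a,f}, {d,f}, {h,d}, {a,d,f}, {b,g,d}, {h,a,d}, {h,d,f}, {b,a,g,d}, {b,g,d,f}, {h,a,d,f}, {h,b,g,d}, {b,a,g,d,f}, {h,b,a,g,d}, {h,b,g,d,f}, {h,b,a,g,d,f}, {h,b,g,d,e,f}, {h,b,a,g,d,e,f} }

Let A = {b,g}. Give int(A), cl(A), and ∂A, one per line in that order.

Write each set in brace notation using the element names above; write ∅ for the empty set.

U open, U⊆A: ∅. int(A) = ⋃ = ∅
X∖A={h,a,d,e,f}, int(X∖A)={h,a,d,f}, hence cl(A)={b,g,e}
∂A: remove int from cl → {b,g,e}

int(A) = ∅
cl(A)  = {b,g,e}
∂A     = {b,g,e}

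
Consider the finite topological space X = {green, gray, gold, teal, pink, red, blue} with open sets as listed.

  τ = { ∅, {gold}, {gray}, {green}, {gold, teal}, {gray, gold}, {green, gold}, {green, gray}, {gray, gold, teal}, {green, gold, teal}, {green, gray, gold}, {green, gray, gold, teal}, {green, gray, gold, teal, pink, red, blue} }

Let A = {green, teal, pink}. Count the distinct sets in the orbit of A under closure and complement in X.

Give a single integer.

8

cl via duality: int({gray, gold, red, blue}) = {gray, gold}, so X∖{gray, gold} = {green, teal, pink, red, blue}
Write k for closure, c for complement:
  1. A     = {green, teal, pink}
  2. kA    = {green, teal, pink, red, blue}
  3. cA    = {gray, gold, red, blue}
  4. ckA   = {gray, gold}
  5. kcA   = {gray, gold, teal, pink, red, blue}
  6. ckcA  = {green}
  7. kckcA = {green, pink, red, blue}
  8. ckckcA = {gray, gold, teal}
applying k or c yields no new set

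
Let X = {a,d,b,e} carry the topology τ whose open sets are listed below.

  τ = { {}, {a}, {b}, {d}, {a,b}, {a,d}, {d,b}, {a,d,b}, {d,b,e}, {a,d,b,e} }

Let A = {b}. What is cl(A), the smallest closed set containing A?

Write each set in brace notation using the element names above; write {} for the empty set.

cl via duality: int({a,d,e}) = {a,d}, so X∖{a,d} = {b,e}

{b,e}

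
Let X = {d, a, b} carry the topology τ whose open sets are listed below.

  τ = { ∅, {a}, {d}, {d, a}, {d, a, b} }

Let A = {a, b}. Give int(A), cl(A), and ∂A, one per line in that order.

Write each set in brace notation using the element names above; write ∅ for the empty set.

open subsets of A: ∅, {a}; so int(A) = {a}
closure: X∖int(X∖A) = X∖{d} = {a, b}
∂A = {a, b} minus {a} = {b}

int(A) = {a}
cl(A)  = {a, b}
∂A     = {b}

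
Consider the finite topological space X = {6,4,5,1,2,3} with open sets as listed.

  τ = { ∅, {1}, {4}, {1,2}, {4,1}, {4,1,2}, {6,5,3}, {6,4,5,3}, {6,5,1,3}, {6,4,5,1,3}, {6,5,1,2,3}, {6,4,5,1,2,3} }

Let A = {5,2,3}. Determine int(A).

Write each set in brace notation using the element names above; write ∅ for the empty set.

open subsets of A: ∅; so int(A) = ∅

∅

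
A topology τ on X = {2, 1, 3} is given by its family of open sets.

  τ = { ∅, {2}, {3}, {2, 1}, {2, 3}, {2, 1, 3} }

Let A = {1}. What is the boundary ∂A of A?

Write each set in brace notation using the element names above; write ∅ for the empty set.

U open, U⊆A: ∅. int(A) = ⋃ = ∅
X∖A={2, 3}, int(X∖A)={2, 3}, hence cl(A)={1}
∂A: remove int from cl → {1}

{1}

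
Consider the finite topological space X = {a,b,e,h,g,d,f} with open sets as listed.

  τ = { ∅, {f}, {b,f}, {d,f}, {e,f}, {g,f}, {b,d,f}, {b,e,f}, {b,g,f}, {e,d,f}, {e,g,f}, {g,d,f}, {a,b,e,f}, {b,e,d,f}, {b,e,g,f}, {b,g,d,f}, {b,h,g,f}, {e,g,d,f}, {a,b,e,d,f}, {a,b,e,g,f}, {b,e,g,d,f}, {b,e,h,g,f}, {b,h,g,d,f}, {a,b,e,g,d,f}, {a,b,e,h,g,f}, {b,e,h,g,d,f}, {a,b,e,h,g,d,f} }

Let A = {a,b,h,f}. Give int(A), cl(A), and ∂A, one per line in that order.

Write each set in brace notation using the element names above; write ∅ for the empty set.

opens ⊆ A: ∅, {f}, {b,f}; union → int = {b,f}
complement {e,g,d}; its interior ∅; cl(A) = X∖∅ = {a,b,e,h,g,d,f}
boundary = {a,b,e,h,g,d,f} ∖ {b,f} = {a,e,h,g,d}

int(A) = {b,f}
cl(A)  = {a,b,e,h,g,d,f}
∂A     = {a,e,h,g,d}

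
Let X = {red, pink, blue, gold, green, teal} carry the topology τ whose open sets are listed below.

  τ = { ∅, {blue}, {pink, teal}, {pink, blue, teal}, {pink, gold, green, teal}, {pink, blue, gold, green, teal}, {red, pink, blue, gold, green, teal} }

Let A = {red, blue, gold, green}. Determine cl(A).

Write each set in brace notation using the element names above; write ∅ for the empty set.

X∖A={pink, teal}, int(X∖A)={pink, teal}, hence cl(A)={red, blue, gold, green}

{red, blue, gold, green}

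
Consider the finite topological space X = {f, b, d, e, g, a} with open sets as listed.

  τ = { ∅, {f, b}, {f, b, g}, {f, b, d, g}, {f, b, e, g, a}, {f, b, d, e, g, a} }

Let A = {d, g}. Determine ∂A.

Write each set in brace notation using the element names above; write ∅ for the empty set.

U open, U⊆A: ∅. int(A) = ⋃ = ∅
X∖A={f, b, e, a}, int(X∖A)={f, b}, hence cl(A)={d, e, g, a}
∂A: remove int from cl → {d, e, g, a}

{d, e, g, a}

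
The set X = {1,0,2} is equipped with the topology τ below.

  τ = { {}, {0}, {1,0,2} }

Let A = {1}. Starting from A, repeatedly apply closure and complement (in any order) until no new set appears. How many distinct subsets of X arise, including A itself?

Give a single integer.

complement {0,2}; its interior {0}; cl(A) = X∖{0} = {1,2}
With k = closure, c = complement:
  1. A     = {1}
  2. kA    = {1,2}
  3. cA    = {0,2}
  4. ckA   = {0}
  5. kcA   = {1,0,2}
  6. ckcA  = {}
k, c of each give nothing new

6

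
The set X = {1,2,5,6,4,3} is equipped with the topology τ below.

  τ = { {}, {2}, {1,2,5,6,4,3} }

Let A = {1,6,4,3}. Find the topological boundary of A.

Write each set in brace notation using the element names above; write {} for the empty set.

open subsets of A: {}; so int(A) = {}
closure: X∖int(X∖A) = X∖{2} = {1,5,6,4,3}
∂A = {1,5,6,4,3} minus {} = {1,5,6,4,3}

{1,5,6,4,3}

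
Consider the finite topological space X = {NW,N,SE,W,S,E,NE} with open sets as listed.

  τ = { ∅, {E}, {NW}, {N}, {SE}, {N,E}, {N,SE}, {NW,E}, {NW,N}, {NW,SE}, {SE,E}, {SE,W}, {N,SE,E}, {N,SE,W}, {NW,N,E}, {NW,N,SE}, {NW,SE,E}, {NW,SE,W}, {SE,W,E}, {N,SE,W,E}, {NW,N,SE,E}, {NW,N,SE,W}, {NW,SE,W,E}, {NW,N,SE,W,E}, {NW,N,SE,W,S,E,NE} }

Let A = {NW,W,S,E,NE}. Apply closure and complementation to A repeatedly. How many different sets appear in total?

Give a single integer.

cl via duality: int({N,SE}) = {N,SE}, so X∖{N,SE} = {NW,W,S,E,NE}
Write k for closure, c for complement:
  1. A     = {NW,W,S,E,NE}
  2. cA    = {N,SE}
  3. kcA   = {N,SE,W,S,NE}
  4. ckcA  = {NW,E}
  5. kckcA = {NW,S,E,NE}
  6. ckckcA = {N,SE,W}
applying k or c yields no new set

6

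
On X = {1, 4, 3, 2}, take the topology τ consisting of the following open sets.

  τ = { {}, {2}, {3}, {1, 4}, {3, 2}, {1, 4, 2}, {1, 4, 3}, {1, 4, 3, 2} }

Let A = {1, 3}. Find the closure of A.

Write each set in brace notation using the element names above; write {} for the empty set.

{1, 4, 3}

X∖A={4, 2}, int(X∖A)={2}, hence cl(A)={1, 4, 3}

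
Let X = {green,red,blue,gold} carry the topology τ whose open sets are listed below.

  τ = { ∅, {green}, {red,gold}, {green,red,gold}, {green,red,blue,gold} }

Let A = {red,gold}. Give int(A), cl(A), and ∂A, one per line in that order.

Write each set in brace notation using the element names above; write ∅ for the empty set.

interior: largest open inside A is {red,gold} (from ∅, {red,gold})
cl via duality: int({green,blue}) = {green}, so X∖{green} = {red,blue,gold}
cl∖int = {blue}

int(A) = {red,gold}
cl(A)  = {red,blue,gold}
∂A     = {blue}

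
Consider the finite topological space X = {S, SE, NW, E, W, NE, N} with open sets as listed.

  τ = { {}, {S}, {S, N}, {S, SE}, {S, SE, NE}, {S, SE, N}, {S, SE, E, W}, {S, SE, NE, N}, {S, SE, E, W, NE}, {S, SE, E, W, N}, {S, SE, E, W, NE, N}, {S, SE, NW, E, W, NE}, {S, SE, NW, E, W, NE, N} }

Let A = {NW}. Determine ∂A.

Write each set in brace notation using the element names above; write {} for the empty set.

{NW}

U open, U⊆A: {}. int(A) = ⋃ = {}
X∖A={S, SE, E, W, NE, N}, int(X∖A)={S, SE, E, W, NE, N}, hence cl(A)={NW}
∂A: remove int from cl → {NW}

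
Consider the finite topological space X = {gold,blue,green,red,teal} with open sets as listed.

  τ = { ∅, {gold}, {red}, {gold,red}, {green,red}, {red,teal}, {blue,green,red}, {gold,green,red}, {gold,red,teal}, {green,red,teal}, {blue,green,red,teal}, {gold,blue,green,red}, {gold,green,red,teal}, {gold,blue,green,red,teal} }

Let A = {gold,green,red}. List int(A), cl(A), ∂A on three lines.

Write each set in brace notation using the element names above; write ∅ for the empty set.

open subsets of A: ∅, {red}, {gold}, {gold,red}, {green,red}, {gold,green,red}; so int(A) = {gold,green,red}
closure: X∖int(X∖A) = X∖∅ = {gold,blue,green,red,teal}
∂A = {gold,blue,green,red,teal} minus {gold,green,red} = {blue,teal}

int(A) = {gold,green,red}
cl(A)  = {gold,blue,green,red,teal}
∂A     = {blue,teal}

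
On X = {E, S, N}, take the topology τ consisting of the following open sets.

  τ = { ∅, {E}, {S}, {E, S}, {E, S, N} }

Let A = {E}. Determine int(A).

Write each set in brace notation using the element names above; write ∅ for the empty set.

{E}

interior: largest open inside A is {E} (from ∅, {E})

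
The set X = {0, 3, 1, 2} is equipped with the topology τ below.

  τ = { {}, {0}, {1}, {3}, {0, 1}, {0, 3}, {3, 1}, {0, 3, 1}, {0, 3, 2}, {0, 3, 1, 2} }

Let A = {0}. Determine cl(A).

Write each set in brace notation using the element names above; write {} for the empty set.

{0, 2}

complement {3, 1, 2}; its interior {3, 1}; cl(A) = X∖{3, 1} = {0, 2}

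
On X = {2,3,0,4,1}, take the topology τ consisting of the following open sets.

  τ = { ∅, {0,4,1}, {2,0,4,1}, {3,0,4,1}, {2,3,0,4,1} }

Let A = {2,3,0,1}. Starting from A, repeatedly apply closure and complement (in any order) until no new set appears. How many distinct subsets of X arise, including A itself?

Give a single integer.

complement {4}; its interior ∅; cl(A) = X∖∅ = {2,3,0,4,1}
With k = closure, c = complement:
  1. A     = {2,3,0,1}
  2. kA    = {2,3,0,4,1}
  3. cA    = {4}
  4. ckA   = ∅
k, c of each give nothing new

4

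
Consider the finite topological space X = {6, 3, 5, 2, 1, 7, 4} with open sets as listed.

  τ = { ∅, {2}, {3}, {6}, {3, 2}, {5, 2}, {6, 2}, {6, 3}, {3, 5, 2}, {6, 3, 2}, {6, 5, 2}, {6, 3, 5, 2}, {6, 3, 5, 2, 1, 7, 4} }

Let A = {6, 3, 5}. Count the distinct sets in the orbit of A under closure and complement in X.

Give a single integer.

8

cl via duality: int({2, 1, 7, 4}) = {2}, so X∖{2} = {6, 3, 5, 1, 7, 4}
Write k for closure, c for complement:
  1. A     = {6, 3, 5}
  2. kA    = {6, 3, 5, 1, 7, 4}
  3. cA    = {2, 1, 7, 4}
  4. ckA   = {2}
  5. kcA   = {5, 2, 1, 7, 4}
  6. ckcA  = {6, 3}
  7. kckcA = {6, 3, 1, 7, 4}
  8. ckckcA = {5, 2}
applying k or c yields no new set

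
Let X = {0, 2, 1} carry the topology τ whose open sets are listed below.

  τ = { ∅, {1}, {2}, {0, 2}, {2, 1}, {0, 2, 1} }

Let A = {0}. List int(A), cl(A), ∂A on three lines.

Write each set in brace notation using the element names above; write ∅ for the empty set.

int(A) = ∅
cl(A)  = {0}
∂A     = {0}

U open, U⊆A: ∅. int(A) = ⋃ = ∅
X∖A={2, 1}, int(X∖A)={2, 1}, hence cl(A)={0}
∂A: remove int from cl → {0}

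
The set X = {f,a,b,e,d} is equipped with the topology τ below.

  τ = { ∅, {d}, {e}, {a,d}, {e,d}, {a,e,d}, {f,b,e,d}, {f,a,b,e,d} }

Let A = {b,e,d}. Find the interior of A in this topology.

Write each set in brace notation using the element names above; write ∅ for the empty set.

{e,d}

interior: largest open inside A is {e,d} (from ∅, {e}, {d}, {e,d})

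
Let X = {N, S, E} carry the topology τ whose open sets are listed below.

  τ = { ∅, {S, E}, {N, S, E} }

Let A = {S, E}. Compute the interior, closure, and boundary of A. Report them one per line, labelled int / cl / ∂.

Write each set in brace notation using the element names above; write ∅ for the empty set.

open subsets of A: ∅, {S, E}; so int(A) = {S, E}
closure: X∖int(X∖A) = X∖∅ = {N, S, E}
∂A = {N, S, E} minus {S, E} = {N}

int(A) = {S, E}
cl(A)  = {N, S, E}
∂A     = {N}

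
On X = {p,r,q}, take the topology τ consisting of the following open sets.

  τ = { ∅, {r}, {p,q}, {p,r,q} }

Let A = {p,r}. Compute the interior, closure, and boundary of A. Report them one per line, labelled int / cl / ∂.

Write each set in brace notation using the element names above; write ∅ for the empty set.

int(A) = {r}
cl(A)  = {p,r,q}
∂A     = {p,q}

interior: largest open inside A is {r} (from ∅, {r})
cl via duality: int({q}) = ∅, so X∖∅ = {p,r,q}
cl∖int = {p,q}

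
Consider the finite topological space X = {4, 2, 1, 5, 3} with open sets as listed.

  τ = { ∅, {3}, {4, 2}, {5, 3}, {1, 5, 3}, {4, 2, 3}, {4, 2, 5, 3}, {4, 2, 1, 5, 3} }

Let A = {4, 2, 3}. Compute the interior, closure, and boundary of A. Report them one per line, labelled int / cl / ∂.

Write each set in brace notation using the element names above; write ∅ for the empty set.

int(A) = {4, 2, 3}
cl(A)  = {4, 2, 1, 5, 3}
∂A     = {1, 5}

interior: largest open inside A is {4, 2, 3} (from ∅, {3}, {4, 2}, {4, 2, 3})
cl via duality: int({1, 5}) = ∅, so X∖∅ = {4, 2, 1, 5, 3}
cl∖int = {1, 5}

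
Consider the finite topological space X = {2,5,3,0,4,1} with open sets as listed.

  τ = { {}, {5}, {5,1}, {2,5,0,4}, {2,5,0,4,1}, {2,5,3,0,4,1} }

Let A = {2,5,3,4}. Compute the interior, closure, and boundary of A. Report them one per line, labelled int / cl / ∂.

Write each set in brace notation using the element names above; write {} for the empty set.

interior: largest open inside A is {5} (from {}, {5})
cl via duality: int({0,1}) = {}, so X∖{} = {2,5,3,0,4,1}
cl∖int = {2,3,0,4,1}

int(A) = {5}
cl(A)  = {2,5,3,0,4,1}
∂A     = {2,3,0,4,1}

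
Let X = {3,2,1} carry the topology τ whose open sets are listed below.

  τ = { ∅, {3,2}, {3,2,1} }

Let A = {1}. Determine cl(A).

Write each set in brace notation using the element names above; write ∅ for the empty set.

closure: X∖int(X∖A) = X∖{3,2} = {1}

{1}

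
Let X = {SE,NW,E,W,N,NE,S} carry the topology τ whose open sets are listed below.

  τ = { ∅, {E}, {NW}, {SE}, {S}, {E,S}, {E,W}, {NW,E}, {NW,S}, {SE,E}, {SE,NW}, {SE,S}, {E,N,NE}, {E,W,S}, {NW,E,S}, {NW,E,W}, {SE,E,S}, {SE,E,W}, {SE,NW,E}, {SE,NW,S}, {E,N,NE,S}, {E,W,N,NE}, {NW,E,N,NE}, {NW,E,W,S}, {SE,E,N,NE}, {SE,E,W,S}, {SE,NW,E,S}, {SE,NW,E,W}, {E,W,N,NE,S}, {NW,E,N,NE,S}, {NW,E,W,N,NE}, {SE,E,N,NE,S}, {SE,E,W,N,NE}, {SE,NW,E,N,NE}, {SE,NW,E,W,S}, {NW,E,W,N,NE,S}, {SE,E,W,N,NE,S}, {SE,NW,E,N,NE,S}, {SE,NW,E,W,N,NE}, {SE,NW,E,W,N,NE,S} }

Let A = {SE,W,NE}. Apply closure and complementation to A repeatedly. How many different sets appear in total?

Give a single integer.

6

X∖A={NW,E,N,S}, int(X∖A)={NW,E,S}, hence cl(A)={SE,W,N,NE}
Orbit (k=closure, c=complement):
  1. A     = {SE,W,NE}
  2. kA    = {SE,W,N,NE}
  3. cA    = {NW,E,N,S}
  4. ckA   = {NW,E,S}
  5. kcA   = {NW,E,W,N,NE,S}
  6. ckcA  = {SE}
(closed under both — stop)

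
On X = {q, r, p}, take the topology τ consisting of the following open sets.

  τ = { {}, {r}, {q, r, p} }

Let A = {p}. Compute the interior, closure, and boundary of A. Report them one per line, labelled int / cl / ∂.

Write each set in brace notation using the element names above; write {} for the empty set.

interior: largest open inside A is {} (from {})
cl via duality: int({q, r}) = {r}, so X∖{r} = {q, p}
cl∖int = {q, p}

int(A) = {}
cl(A)  = {q, p}
∂A     = {q, p}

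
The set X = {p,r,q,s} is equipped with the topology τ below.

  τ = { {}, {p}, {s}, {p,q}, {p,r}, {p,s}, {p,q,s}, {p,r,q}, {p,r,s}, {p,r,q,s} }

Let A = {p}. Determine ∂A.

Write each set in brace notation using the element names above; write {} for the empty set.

{r,q}

interior: largest open inside A is {p} (from {}, {p})
cl via duality: int({r,q,s}) = {s}, so X∖{s} = {p,r,q}
cl∖int = {r,q}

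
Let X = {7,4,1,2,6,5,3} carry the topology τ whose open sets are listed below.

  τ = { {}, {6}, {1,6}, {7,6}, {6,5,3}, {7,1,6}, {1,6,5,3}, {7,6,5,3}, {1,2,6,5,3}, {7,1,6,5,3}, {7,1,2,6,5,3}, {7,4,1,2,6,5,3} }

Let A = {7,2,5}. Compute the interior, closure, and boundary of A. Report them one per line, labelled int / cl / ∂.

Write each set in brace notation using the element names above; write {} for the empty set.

int(A) = {}
cl(A)  = {7,4,2,5,3}
∂A     = {7,4,2,5,3}

interior: largest open inside A is {} (from {})
cl via duality: int({4,1,6,3}) = {1,6}, so X∖{1,6} = {7,4,2,5,3}
cl∖int = {7,4,2,5,3}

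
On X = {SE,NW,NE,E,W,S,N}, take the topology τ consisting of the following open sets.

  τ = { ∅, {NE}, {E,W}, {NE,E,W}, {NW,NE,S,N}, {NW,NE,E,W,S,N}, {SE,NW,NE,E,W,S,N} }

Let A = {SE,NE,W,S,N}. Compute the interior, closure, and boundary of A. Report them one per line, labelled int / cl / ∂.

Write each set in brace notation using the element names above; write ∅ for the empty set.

U open, U⊆A: ∅, {NE}. int(A) = ⋃ = {NE}
X∖A={NW,E}, int(X∖A)=∅, hence cl(A)={SE,NW,NE,E,W,S,N}
∂A: remove int from cl → {SE,NW,E,W,S,N}

int(A) = {NE}
cl(A)  = {SE,NW,NE,E,W,S,N}
∂A     = {SE,NW,E,W,S,N}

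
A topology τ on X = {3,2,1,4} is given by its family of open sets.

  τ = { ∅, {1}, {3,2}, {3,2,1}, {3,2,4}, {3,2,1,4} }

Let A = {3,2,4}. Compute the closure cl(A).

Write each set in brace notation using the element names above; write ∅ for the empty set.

complement {1}; its interior {1}; cl(A) = X∖{1} = {3,2,4}

{3,2,4}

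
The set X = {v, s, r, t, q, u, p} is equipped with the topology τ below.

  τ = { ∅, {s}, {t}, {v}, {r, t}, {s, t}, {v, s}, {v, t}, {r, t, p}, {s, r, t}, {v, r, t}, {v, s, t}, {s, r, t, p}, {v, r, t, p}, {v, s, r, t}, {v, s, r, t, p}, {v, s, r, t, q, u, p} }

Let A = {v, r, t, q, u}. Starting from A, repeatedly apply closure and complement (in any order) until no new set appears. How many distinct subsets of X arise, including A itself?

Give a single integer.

8

cl via duality: int({s, p}) = {s}, so X∖{s} = {v, r, t, q, u, p}
Write k for closure, c for complement:
  1. A     = {v, r, t, q, u}
  2. kA    = {v, r, t, q, u, p}
  3. cA    = {s, p}
  4. ckA   = {s}
  5. kcA   = {s, q, u, p}
  6. kckA  = {s, q, u}
  7. ckcA  = {v, r, t}
  8. ckckA = {v, r, t, p}
applying k or c yields no new set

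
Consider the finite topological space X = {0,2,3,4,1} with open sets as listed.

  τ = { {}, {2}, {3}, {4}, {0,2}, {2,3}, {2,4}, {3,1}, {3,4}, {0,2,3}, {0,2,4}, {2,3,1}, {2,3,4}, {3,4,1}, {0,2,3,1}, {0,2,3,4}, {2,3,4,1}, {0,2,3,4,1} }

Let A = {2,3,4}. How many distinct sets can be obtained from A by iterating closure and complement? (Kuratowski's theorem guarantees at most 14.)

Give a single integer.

X∖A={0,1}, int(X∖A)={}, hence cl(A)={0,2,3,4,1}
Orbit (k=closure, c=complement):
  1. A     = {2,3,4}
  2. kA    = {0,2,3,4,1}
  3. cA    = {0,1}
  4. ckA   = {}
(closed under both — stop)

4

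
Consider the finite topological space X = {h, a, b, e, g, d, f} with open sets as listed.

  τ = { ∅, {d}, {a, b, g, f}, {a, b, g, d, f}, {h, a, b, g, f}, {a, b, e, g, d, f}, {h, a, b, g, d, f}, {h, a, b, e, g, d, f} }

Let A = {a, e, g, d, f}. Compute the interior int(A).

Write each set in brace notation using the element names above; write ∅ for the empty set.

opens ⊆ A: ∅, {d}; union → int = {d}

{d}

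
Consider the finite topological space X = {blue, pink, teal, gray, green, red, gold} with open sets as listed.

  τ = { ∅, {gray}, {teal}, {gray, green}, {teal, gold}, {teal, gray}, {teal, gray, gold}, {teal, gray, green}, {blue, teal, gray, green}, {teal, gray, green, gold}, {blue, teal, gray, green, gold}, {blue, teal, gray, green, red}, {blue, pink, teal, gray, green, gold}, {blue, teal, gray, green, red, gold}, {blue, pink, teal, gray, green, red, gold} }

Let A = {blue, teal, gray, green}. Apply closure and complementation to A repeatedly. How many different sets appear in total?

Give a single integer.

4

X∖A={pink, red, gold}, int(X∖A)=∅, hence cl(A)={blue, pink, teal, gray, green, red, gold}
Orbit (k=closure, c=complement):
  1. A     = {blue, teal, gray, green}
  2. kA    = {blue, pink, teal, gray, green, red, gold}
  3. cA    = {pink, red, gold}
  4. ckA   = ∅
(closed under both — stop)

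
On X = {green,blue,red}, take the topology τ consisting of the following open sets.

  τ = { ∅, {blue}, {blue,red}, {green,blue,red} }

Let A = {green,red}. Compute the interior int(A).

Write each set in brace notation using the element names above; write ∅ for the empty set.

∅

U open, U⊆A: ∅. int(A) = ⋃ = ∅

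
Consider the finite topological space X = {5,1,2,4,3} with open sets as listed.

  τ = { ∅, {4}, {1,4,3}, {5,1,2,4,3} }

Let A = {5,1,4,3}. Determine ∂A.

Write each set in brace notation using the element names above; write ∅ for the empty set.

{5,2}

open subsets of A: ∅, {4}, {1,4,3}; so int(A) = {1,4,3}
closure: X∖int(X∖A) = X∖∅ = {5,1,2,4,3}
∂A = {5,1,2,4,3} minus {1,4,3} = {5,2}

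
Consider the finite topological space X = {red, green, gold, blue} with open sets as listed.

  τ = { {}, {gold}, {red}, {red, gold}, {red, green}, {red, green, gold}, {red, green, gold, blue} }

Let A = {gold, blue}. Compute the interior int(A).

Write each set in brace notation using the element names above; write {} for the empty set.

opens ⊆ A: {}, {gold}; union → int = {gold}

{gold}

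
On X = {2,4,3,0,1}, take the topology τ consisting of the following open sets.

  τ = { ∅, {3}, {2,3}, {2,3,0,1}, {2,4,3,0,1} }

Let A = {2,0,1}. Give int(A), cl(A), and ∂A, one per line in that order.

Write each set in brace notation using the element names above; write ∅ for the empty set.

opens ⊆ A: ∅; union → int = ∅
complement {4,3}; its interior {3}; cl(A) = X∖{3} = {2,4,0,1}
boundary = {2,4,0,1} ∖ ∅ = {2,4,0,1}

int(A) = ∅
cl(A)  = {2,4,0,1}
∂A     = {2,4,0,1}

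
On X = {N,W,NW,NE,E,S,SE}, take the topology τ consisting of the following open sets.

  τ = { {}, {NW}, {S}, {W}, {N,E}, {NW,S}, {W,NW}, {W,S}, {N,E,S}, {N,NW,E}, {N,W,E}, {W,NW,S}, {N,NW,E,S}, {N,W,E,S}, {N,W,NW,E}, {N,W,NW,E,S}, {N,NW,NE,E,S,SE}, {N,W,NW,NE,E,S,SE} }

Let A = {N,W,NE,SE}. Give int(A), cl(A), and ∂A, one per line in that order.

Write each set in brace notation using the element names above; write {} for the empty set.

int(A) = {W}
cl(A)  = {N,W,NE,E,SE}
∂A     = {N,NE,E,SE}

open subsets of A: {}, {W}; so int(A) = {W}
closure: X∖int(X∖A) = X∖{NW,S} = {N,W,NE,E,SE}
∂A = {N,W,NE,E,SE} minus {W} = {N,NE,E,SE}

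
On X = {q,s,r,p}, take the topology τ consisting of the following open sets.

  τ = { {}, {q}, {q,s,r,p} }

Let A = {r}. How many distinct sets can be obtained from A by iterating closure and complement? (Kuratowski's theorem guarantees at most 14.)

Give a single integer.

6

X∖A={q,s,p}, int(X∖A)={q}, hence cl(A)={s,r,p}
Orbit (k=closure, c=complement):
  1. A     = {r}
  2. kA    = {s,r,p}
  3. cA    = {q,s,p}
  4. ckA   = {q}
  5. kcA   = {q,s,r,p}
  6. ckcA  = {}
(closed under both — stop)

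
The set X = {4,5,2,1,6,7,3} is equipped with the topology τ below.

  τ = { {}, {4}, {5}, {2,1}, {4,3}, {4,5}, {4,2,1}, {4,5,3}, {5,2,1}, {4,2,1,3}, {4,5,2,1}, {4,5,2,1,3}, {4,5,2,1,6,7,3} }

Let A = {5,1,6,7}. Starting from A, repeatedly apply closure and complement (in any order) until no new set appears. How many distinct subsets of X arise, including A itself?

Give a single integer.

10

cl via duality: int({4,2,3}) = {4,3}, so X∖{4,3} = {5,2,1,6,7}
Write k for closure, c for complement:
  1. A     = {5,1,6,7}
  2. kA    = {5,2,1,6,7}
  3. cA    = {4,2,3}
  4. ckA   = {4,3}
  5. kcA   = {4,2,1,6,7,3}
  6. kckA  = {4,6,7,3}
  7. ckcA  = {5}
  8. ckckA = {5,2,1}
  9. kckcA = {5,6,7}
  10. ckckcA = {4,2,1,3}
applying k or c yields no new set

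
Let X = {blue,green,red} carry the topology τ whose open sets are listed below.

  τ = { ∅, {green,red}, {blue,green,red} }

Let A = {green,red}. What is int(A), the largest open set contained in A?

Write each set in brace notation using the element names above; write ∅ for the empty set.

opens ⊆ A: ∅, {green,red}; union → int = {green,red}

{green,red}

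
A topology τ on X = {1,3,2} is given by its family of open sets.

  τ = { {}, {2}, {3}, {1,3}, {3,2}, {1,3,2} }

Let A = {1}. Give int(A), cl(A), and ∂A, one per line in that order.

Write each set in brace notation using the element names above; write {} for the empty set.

U open, U⊆A: {}. int(A) = ⋃ = {}
X∖A={3,2}, int(X∖A)={3,2}, hence cl(A)={1}
∂A: remove int from cl → {1}

int(A) = {}
cl(A)  = {1}
∂A     = {1}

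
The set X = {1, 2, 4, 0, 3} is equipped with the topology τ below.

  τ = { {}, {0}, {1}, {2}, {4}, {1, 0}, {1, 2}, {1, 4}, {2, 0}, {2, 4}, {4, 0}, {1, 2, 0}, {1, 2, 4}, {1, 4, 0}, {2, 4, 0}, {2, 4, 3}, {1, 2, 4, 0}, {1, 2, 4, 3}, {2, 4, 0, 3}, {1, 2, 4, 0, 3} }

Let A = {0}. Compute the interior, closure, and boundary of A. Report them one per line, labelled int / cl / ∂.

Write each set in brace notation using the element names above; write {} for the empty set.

int(A) = {0}
cl(A)  = {0}
∂A     = {}

open subsets of A: {}, {0}; so int(A) = {0}
closure: X∖int(X∖A) = X∖{1, 2, 4, 3} = {0}
∂A = {0} minus {0} = {}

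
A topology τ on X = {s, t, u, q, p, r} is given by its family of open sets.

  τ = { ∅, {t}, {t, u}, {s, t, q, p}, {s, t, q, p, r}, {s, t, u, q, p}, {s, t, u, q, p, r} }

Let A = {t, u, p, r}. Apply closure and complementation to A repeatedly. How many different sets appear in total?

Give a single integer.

6

cl via duality: int({s, q}) = ∅, so X∖∅ = {s, t, u, q, p, r}
Write k for closure, c for complement:
  1. A     = {t, u, p, r}
  2. kA    = {s, t, u, q, p, r}
  3. cA    = {s, q}
  4. ckA   = ∅
  5. kcA   = {s, q, p, r}
  6. ckcA  = {t, u}
applying k or c yields no new set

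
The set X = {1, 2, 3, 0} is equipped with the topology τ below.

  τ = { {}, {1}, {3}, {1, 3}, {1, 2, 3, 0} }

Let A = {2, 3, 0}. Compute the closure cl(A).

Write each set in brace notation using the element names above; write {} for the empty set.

{2, 3, 0}

complement {1}; its interior {1}; cl(A) = X∖{1} = {2, 3, 0}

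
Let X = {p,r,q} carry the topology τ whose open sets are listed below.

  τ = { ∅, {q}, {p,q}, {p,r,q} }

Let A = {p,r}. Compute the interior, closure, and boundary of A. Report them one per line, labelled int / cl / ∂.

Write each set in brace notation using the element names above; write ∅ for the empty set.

int(A) = ∅
cl(A)  = {p,r}
∂A     = {p,r}

open subsets of A: ∅; so int(A) = ∅
closure: X∖int(X∖A) = X∖{q} = {p,r}
∂A = {p,r} minus ∅ = {p,r}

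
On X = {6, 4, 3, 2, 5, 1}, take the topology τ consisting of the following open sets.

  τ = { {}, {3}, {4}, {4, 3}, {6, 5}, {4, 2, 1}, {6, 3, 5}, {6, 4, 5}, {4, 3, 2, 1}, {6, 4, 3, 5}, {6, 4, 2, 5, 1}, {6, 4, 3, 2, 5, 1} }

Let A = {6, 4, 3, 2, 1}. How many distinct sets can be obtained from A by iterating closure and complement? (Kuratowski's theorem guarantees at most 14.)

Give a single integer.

X∖A={5}, int(X∖A)={}, hence cl(A)={6, 4, 3, 2, 5, 1}
Orbit (k=closure, c=complement):
  1. A     = {6, 4, 3, 2, 1}
  2. kA    = {6, 4, 3, 2, 5, 1}
  3. cA    = {5}
  4. ckA   = {}
  5. kcA   = {6, 5}
  6. ckcA  = {4, 3, 2, 1}
(closed under both — stop)

6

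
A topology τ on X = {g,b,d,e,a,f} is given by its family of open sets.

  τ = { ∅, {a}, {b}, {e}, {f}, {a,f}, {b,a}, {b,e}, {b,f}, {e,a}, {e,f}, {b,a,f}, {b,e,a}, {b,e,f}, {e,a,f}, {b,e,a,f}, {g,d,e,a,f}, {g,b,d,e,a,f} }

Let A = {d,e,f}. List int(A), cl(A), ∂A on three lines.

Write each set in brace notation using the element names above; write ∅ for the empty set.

int(A) = {e,f}
cl(A)  = {g,d,e,f}
∂A     = {g,d}

interior: largest open inside A is {e,f} (from ∅, {f}, {e}, {e,f})
cl via duality: int({g,b,a}) = {b,a}, so X∖{b,a} = {g,d,e,f}
cl∖int = {g,d}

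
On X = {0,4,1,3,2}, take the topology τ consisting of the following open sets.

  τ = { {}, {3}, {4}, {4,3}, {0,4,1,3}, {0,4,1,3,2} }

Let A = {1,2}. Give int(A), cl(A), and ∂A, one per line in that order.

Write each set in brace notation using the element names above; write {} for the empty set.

opens ⊆ A: {}; union → int = {}
complement {0,4,3}; its interior {4,3}; cl(A) = X∖{4,3} = {0,1,2}
boundary = {0,1,2} ∖ {} = {0,1,2}

int(A) = {}
cl(A)  = {0,1,2}
∂A     = {0,1,2}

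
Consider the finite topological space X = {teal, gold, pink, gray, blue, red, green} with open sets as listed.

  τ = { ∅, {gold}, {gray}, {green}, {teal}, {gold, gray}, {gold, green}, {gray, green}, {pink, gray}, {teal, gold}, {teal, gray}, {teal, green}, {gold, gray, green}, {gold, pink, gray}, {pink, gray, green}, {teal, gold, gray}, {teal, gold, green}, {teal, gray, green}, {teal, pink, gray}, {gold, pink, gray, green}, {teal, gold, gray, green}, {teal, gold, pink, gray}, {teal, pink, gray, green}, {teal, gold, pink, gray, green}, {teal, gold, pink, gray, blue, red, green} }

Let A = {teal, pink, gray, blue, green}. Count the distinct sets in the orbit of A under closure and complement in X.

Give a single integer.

closure: X∖int(X∖A) = X∖{gold} = {teal, pink, gray, blue, red, green}
Let k=closure and c=complement:
  1. A     = {teal, pink, gray, blue, green}
  2. kA    = {teal, pink, gray, blue, red, green}
  3. cA    = {gold, red}
  4. ckA   = {gold}
  5. kcA   = {gold, blue, red}
  6. ckcA  = {teal, pink, gray, green}
— saturated at 6

6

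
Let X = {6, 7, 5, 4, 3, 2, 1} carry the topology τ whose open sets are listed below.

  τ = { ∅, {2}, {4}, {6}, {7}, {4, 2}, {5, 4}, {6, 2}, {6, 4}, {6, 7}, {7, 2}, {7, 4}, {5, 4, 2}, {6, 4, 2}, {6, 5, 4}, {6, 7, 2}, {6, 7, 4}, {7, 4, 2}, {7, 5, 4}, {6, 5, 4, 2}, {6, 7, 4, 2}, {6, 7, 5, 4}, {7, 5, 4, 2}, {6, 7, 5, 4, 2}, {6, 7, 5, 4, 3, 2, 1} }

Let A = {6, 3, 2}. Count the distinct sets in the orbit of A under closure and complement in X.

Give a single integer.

6

closure: X∖int(X∖A) = X∖{7, 5, 4} = {6, 3, 2, 1}
Let k=closure and c=complement:
  1. A     = {6, 3, 2}
  2. kA    = {6, 3, 2, 1}
  3. cA    = {7, 5, 4, 1}
  4. ckA   = {7, 5, 4}
  5. kcA   = {7, 5, 4, 3, 1}
  6. ckcA  = {6, 2}
— saturated at 6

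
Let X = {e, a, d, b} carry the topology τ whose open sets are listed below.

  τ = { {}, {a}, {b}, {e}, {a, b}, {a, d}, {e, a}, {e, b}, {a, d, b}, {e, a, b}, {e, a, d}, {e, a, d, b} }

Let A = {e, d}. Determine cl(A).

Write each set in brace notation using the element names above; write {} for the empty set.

{e, d}

closure: X∖int(X∖A) = X∖{a, b} = {e, d}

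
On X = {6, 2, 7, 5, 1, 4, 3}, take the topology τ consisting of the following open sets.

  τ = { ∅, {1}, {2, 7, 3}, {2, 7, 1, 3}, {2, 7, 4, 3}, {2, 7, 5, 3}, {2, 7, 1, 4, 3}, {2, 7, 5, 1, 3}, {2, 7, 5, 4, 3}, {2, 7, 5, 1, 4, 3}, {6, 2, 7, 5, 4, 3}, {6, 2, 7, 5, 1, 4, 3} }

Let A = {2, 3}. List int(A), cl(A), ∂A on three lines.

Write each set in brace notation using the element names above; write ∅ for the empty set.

open subsets of A: ∅; so int(A) = ∅
closure: X∖int(X∖A) = X∖{1} = {6, 2, 7, 5, 4, 3}
∂A = {6, 2, 7, 5, 4, 3} minus ∅ = {6, 2, 7, 5, 4, 3}

int(A) = ∅
cl(A)  = {6, 2, 7, 5, 4, 3}
∂A     = {6, 2, 7, 5, 4, 3}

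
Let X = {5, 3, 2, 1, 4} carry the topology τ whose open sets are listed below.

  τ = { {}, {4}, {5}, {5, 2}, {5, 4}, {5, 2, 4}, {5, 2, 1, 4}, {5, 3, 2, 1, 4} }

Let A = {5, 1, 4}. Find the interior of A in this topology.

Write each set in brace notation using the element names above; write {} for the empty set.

opens ⊆ A: {}, {4}, {5}, {5, 4}; union → int = {5, 4}

{5, 4}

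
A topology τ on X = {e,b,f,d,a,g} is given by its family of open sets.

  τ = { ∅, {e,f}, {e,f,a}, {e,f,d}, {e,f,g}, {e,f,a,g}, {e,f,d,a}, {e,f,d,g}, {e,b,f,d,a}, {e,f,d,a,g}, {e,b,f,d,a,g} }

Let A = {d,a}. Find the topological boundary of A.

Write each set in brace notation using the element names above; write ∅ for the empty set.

{b,d,a}

opens ⊆ A: ∅; union → int = ∅
complement {e,b,f,g}; its interior {e,f,g}; cl(A) = X∖{e,f,g} = {b,d,a}
boundary = {b,d,a} ∖ ∅ = {b,d,a}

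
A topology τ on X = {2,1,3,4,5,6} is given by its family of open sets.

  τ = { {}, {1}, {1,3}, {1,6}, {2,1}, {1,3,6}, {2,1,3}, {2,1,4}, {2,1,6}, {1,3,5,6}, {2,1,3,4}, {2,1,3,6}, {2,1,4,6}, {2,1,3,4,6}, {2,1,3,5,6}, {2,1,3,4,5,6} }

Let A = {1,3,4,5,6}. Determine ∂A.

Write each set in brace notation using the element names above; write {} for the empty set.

{2,4}

open subsets of A: {}, {1}, {1,6}, {1,3}, {1,3,6}, {1,3,5,6}; so int(A) = {1,3,5,6}
closure: X∖int(X∖A) = X∖{} = {2,1,3,4,5,6}
∂A = {2,1,3,4,5,6} minus {1,3,5,6} = {2,4}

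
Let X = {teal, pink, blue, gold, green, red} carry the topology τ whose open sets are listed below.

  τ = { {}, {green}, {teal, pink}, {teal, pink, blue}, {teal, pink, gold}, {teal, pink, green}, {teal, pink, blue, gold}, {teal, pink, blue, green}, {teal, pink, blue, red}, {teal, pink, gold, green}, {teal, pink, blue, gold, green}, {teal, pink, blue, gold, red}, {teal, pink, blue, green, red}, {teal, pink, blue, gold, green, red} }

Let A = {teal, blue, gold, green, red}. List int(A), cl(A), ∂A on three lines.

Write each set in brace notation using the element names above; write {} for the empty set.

open subsets of A: {}, {green}; so int(A) = {green}
closure: X∖int(X∖A) = X∖{} = {teal, pink, blue, gold, green, red}
∂A = {teal, pink, blue, gold, green, red} minus {green} = {teal, pink, blue, gold, red}

int(A) = {green}
cl(A)  = {teal, pink, blue, gold, green, red}
∂A     = {teal, pink, blue, gold, red}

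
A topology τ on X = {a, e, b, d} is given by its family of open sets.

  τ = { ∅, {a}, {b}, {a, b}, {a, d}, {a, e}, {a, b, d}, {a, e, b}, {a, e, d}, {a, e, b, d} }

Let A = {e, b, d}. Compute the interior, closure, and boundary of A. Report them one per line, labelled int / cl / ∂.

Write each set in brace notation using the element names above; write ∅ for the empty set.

open subsets of A: ∅, {b}; so int(A) = {b}
closure: X∖int(X∖A) = X∖{a} = {e, b, d}
∂A = {e, b, d} minus {b} = {e, d}

int(A) = {b}
cl(A)  = {e, b, d}
∂A     = {e, d}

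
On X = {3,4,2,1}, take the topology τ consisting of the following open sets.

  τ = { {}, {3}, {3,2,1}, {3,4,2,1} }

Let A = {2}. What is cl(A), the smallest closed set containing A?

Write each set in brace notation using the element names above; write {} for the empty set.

cl via duality: int({3,4,1}) = {3}, so X∖{3} = {4,2,1}

{4,2,1}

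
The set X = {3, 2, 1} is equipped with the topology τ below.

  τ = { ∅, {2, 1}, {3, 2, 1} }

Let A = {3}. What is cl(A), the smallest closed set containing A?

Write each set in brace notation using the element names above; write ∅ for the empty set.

closure: X∖int(X∖A) = X∖{2, 1} = {3}

{3}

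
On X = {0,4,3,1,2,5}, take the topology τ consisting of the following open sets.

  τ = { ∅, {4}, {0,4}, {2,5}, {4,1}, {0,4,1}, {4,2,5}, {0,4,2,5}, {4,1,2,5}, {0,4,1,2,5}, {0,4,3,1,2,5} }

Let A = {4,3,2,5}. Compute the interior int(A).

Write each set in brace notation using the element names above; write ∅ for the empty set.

{4,2,5}

U open, U⊆A: ∅, {4}, {2,5}, {4,2,5}. int(A) = ⋃ = {4,2,5}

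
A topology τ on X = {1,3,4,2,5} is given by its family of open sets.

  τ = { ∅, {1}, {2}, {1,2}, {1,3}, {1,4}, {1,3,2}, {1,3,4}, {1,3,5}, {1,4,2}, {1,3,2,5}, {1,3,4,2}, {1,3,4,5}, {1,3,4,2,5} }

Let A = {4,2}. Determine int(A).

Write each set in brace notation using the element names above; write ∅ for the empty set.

{2}

open subsets of A: ∅, {2}; so int(A) = {2}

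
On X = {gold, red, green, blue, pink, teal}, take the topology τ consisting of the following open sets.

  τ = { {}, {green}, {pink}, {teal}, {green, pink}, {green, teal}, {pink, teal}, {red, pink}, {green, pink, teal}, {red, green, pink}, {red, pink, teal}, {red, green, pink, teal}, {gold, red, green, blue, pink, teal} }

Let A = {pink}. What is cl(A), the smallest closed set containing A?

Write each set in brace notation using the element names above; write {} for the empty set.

closure: X∖int(X∖A) = X∖{green, teal} = {gold, red, blue, pink}

{gold, red, blue, pink}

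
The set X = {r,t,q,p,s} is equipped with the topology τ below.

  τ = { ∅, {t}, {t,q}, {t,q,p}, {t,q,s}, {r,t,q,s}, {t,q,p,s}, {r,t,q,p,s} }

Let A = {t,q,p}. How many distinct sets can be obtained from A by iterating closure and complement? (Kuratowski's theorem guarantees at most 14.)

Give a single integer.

X∖A={r,s}, int(X∖A)=∅, hence cl(A)={r,t,q,p,s}
Orbit (k=closure, c=complement):
  1. A     = {t,q,p}
  2. kA    = {r,t,q,p,s}
  3. cA    = {r,s}
  4. ckA   = ∅
(closed under both — stop)

4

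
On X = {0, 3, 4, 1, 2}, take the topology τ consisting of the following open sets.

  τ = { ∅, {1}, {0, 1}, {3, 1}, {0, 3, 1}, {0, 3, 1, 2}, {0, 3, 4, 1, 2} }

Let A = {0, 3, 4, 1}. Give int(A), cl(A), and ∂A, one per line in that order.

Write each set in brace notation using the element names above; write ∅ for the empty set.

int(A) = {0, 3, 1}
cl(A)  = {0, 3, 4, 1, 2}
∂A     = {4, 2}

opens ⊆ A: ∅, {1}, {0, 1}, {3, 1}, {0, 3, 1}; union → int = {0, 3, 1}
complement {2}; its interior ∅; cl(A) = X∖∅ = {0, 3, 4, 1, 2}
boundary = {0, 3, 4, 1, 2} ∖ {0, 3, 1} = {4, 2}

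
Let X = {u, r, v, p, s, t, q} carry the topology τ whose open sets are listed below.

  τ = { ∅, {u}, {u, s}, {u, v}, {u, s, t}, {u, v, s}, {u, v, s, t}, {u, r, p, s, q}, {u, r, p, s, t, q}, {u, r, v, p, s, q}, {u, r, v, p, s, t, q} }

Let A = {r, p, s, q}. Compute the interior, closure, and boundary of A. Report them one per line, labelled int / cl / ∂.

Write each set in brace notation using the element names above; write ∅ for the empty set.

int(A) = ∅
cl(A)  = {r, p, s, t, q}
∂A     = {r, p, s, t, q}

interior: largest open inside A is ∅ (from ∅)
cl via duality: int({u, v, t}) = {u, v}, so X∖{u, v} = {r, p, s, t, q}
cl∖int = {r, p, s, t, q}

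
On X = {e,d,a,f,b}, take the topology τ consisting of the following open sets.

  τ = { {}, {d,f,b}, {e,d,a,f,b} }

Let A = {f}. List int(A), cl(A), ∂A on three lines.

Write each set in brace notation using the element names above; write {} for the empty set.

int(A) = {}
cl(A)  = {e,d,a,f,b}
∂A     = {e,d,a,f,b}

interior: largest open inside A is {} (from {})
cl via duality: int({e,d,a,b}) = {}, so X∖{} = {e,d,a,f,b}
cl∖int = {e,d,a,f,b}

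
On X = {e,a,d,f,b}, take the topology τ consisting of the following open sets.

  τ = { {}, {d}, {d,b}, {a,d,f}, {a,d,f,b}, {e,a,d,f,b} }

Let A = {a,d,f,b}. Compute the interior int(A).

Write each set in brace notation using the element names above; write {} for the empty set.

open subsets of A: {}, {d}, {d,b}, {a,d,f}, {a,d,f,b}; so int(A) = {a,d,f,b}

{a,d,f,b}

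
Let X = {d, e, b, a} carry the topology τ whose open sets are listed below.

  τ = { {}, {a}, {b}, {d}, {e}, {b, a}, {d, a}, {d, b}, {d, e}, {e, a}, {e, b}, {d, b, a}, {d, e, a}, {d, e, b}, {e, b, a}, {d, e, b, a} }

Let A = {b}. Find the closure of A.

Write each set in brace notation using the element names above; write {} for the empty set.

cl via duality: int({d, e, a}) = {d, e, a}, so X∖{d, e, a} = {b}

{b}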